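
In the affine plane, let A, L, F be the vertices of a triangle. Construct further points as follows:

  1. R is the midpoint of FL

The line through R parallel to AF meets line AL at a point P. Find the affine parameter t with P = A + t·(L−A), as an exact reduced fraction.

Work in coordinates with A = (0, 0), L = (1, 0), F = (0, 1).
1. R is the midpoint of FL ⇒ R = (1/2, 1/2)
through R parallel to AF: direction (0, 1); meets AL at P = (1/2, 0)
P = A + t·(L−A) with t = 1/2

t = 1/2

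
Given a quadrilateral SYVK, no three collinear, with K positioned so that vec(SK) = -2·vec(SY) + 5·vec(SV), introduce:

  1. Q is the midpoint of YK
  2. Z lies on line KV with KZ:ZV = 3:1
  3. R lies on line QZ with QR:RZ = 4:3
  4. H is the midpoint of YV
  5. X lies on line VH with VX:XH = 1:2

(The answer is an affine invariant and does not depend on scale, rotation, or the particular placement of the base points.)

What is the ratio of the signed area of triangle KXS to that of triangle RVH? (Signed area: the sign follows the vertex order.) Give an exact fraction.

Assign S = (0, 0), Y = (1, 0), V = (0, 1), K = (-2, 5) — the answer is frame-independent, so this choice is without loss of generality.
1. Q is the midpoint of YK ⇒ Q = (-1/2, 5/2)
2. Z lies on line KV with KZ:ZV = 3:1 ⇒ Z = (-1/2, 2)
3. R lies on line QZ with QR:RZ = 4:3 ⇒ R = (-1/2, 31/14)
4. H is the midpoint of YV ⇒ H = (1/2, 1/2)
5. X lies on line VH with VX:XH = 1:2 ⇒ X = (1/6, 5/6)
2·[KXS] = -5/2, 2·[RVH] = 5/14
[KXS]:[RVH] = -5/2:5/14 = -7

[KXS]:[RVH] = -7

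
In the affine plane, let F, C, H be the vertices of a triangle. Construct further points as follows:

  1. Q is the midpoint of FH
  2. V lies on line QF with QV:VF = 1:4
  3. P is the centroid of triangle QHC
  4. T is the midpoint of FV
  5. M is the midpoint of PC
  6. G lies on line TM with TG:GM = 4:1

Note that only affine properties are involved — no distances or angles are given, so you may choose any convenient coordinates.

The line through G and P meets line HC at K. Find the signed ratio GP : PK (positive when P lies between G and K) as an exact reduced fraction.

GP:PK = 9/25

Work in coordinates with F = (0, 0), C = (1, 0), H = (0, 1).
1. Q is the midpoint of FH ⇒ Q = (0, 1/2)
2. V lies on line QF with QV:VF = 1:4 ⇒ V = (0, 2/5)
3. P is the centroid of triangle QHC ⇒ P = (1/3, 1/2)
4. T is the midpoint of FV ⇒ T = (0, 1/5)
5. M is the midpoint of PC ⇒ M = (2/3, 1/4)
6. G lies on line TM with TG:GM = 4:1 ⇒ G = (8/15, 6/25)
line GP meets HC at K = (-2/9, 11/9)
P = G + t·(K−G) with t = 9/34, so GP:PK = 9/34:25/34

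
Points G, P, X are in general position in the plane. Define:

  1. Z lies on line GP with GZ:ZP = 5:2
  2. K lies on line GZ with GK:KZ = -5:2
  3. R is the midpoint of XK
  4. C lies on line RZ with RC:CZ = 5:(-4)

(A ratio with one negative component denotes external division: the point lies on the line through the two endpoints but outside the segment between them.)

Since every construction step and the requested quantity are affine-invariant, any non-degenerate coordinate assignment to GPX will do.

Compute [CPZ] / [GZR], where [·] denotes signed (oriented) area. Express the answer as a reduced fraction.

[CPZ]:[GZR] = 8/5

Set G = (0, 0), P = (1, 0), X = (0, 1); any affine frame gives the same invariant.
1. Z lies on line GP with GZ:ZP = 5:2 ⇒ Z = (5/7, 0)
2. K lies on line GZ with GK:KZ = -5:2 ⇒ K = (25/21, 0)
3. R is the midpoint of XK ⇒ R = (25/42, 1/2)
4. C lies on line RZ with RC:CZ = 5:(-4) ⇒ C = (25/21, -2)
2·[CPZ] = 4/7, 2·[GZR] = 5/14
[CPZ]:[GZR] = 4/7:5/14 = 8/5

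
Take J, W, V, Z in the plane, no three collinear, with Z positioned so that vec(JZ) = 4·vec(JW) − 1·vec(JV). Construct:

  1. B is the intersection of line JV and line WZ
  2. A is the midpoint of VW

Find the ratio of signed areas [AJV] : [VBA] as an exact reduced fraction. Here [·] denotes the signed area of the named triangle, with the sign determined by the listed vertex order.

Choose coordinates J = (0, 0), W = (1, 0), V = (0, 1), Z = (4, -1).
1. B is the intersection of line JV and line WZ ⇒ B = (0, 1/3)
2. A is the midpoint of VW ⇒ A = (1/2, 1/2)
2·[AJV] = -1/2, 2·[VBA] = 1/3
[AJV]:[VBA] = -1/2:1/3 = -3/2

[AJV]:[VBA] = -3/2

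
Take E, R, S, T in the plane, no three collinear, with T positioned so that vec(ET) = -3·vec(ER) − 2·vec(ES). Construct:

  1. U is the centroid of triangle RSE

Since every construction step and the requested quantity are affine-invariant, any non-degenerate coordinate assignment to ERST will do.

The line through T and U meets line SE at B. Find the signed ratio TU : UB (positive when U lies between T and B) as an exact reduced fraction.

Choose coordinates E = (0, 0), R = (1, 0), S = (0, 1), T = (-3, -2).
1. U is the centroid of triangle RSE ⇒ U = (1/3, 1/3)
line TU meets SE at B = (0, 1/10)
U = T + t·(B−T) with t = 10/9, so TU:UB = 10/9:-1/9

TU:UB = -10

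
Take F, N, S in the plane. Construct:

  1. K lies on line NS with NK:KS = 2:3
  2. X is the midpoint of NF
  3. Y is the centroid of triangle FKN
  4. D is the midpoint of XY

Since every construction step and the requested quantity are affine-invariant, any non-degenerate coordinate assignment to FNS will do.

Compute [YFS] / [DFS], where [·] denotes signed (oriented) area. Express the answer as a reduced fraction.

[YFS]:[DFS] = 32/31

Work in coordinates with F = (0, 0), N = (1, 0), S = (0, 1).
1. K lies on line NS with NK:KS = 2:3 ⇒ K = (3/5, 2/5)
2. X is the midpoint of NF ⇒ X = (1/2, 0)
3. Y is the centroid of triangle FKN ⇒ Y = (8/15, 2/15)
4. D is the midpoint of XY ⇒ D = (31/60, 1/15)
2·[YFS] = -8/15, 2·[DFS] = -31/60
[YFS]:[DFS] = -8/15:-31/60 = 32/31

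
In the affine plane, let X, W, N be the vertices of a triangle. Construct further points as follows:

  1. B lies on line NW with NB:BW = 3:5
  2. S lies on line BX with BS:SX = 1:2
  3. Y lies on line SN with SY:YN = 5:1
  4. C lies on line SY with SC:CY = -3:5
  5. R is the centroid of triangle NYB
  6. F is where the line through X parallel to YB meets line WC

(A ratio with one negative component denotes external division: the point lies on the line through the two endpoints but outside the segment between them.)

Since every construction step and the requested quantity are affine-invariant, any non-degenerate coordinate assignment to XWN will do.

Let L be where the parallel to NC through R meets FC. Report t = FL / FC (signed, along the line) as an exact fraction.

t = 37/24

Choose coordinates X = (0, 0), W = (1, 0), N = (0, 1).
1. B lies on line NW with NB:BW = 3:5 ⇒ B = (3/8, 5/8)
2. S lies on line BX with BS:SX = 1:2 ⇒ S = (1/4, 5/12)
3. Y lies on line SN with SY:YN = 5:1 ⇒ Y = (1/24, 65/72)
4. C lies on line SY with SC:CY = -3:5 ⇒ C = (9/16, -5/16)
5. R is the centroid of triangle NYB ⇒ R = (5/36, 91/108)
6. F is where the line through X parallel to YB meets line WC ⇒ F = (6/13, -5/13)
through R parallel to NC: direction (9/16, -21/16); meets FC at L = (79/128, -35/128)
L = F + t·(C−F) with t = 37/24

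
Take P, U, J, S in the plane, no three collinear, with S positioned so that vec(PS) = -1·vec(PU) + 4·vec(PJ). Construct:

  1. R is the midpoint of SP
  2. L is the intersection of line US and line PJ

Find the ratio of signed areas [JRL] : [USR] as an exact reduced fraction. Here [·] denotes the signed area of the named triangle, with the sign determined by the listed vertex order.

Work in coordinates with P = (0, 0), U = (1, 0), J = (0, 1), S = (-1, 4).
1. R is the midpoint of SP ⇒ R = (-1/2, 2)
2. L is the intersection of line US and line PJ ⇒ L = (0, 2)
2·[JRL] = -1/2, 2·[USR] = 2
[JRL]:[USR] = -1/2:2 = -1/4

[JRL]:[USR] = -1/4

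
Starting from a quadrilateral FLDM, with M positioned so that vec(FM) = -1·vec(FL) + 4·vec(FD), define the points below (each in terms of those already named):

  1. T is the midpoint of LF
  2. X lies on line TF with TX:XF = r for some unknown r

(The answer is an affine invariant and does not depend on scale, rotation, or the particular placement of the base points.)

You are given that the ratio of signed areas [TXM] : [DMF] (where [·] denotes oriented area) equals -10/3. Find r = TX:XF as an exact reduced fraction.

r = -5/2

Set F = (0, 0), L = (1, 0), D = (0, 1), M = (-1, 4); any affine frame gives the same invariant.
1. T is the midpoint of LF ⇒ T = (1/2, 0)
2. With TX:XF = r, write λ = r/(r+1) so X = T + λ·(F−T); X is affine-linear in λ
Every point depending on X is an affine combination of X and λ-independent points, so each such coordinate is linear in λ; the λ² term in each signed area is a multiple of (F−T)×(F−T) = 0, so 2·[TXM] and 2·[DMF] are each linear in λ. Evaluating at λ=0 and λ=1:
  2·[TXM] = -2·λ,   2·[DMF] = 1
So [TXM]:[DMF] = (-2·λ) / (1). Setting this equal to -10/3:
  -2·λ = -10/3·(1)  ⇒  λ = 5/3
Then r = λ/(1−λ) = (5/3)/(-2/3) = -5/2. Check: with r = -5/2, X = (-1/3, 0) and [TXM]:[DMF] = -10/3 as required.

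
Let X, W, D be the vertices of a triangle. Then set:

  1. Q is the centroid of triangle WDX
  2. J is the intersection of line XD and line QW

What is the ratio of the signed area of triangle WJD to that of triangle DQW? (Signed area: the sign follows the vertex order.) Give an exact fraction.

[WJD]:[DQW] = -3/2

Choose coordinates X = (0, 0), W = (1, 0), D = (0, 1).
1. Q is the centroid of triangle WDX ⇒ Q = (1/3, 1/3)
2. J is the intersection of line XD and line QW ⇒ J = (0, 1/2)
2·[WJD] = -1/2, 2·[DQW] = 1/3
[WJD]:[DQW] = -1/2:1/3 = -3/2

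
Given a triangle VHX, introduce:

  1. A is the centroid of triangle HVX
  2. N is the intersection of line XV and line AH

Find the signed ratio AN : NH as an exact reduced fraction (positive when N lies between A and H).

Assign V = (0, 0), H = (1, 0), X = (0, 1) — the answer is frame-independent, so this choice is without loss of generality.
1. A is the centroid of triangle HVX ⇒ A = (1/3, 1/3)
2. N is the intersection of line XV and line AH ⇒ N = (0, 1/2)
N = A + t·(H−A) with t = -1/2, so AN:NH = t:(1−t) = -1/2:3/2

AN:NH = -1/3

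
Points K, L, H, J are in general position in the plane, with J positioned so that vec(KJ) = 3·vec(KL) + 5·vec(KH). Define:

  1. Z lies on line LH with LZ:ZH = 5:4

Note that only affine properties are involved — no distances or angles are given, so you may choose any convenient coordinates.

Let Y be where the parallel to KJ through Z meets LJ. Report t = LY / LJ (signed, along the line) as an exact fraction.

t = 8/9

Set K = (0, 0), L = (1, 0), H = (0, 1), J = (3, 5); any affine frame gives the same invariant.
1. Z lies on line LH with LZ:ZH = 5:4 ⇒ Z = (4/9, 5/9)
through Z parallel to KJ: direction (3, 5); meets LJ at Y = (25/9, 40/9)
Y = L + t·(J−L) with t = 8/9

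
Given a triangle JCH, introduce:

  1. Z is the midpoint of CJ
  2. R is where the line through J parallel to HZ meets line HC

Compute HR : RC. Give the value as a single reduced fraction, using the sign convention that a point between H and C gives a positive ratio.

HR:RC = -1/2

Choose coordinates J = (0, 0), C = (1, 0), H = (0, 1).
1. Z is the midpoint of CJ ⇒ Z = (1/2, 0)
2. R is where the line through J parallel to HZ meets line HC ⇒ R = (-1, 2)
R = H + t·(C−H) with t = -1, so HR:RC = t:(1−t) = -1:2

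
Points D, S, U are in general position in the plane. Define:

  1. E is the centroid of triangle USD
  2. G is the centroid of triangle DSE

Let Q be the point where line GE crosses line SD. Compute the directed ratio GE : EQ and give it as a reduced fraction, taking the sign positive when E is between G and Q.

GE:EQ = -2/3

Work in coordinates with D = (0, 0), S = (1, 0), U = (0, 1).
1. E is the centroid of triangle USD ⇒ E = (1/3, 1/3)
2. G is the centroid of triangle DSE ⇒ G = (4/9, 1/9)
line GE meets SD at Q = (1/2, 0)
E = G + t·(Q−G) with t = -2, so GE:EQ = -2:3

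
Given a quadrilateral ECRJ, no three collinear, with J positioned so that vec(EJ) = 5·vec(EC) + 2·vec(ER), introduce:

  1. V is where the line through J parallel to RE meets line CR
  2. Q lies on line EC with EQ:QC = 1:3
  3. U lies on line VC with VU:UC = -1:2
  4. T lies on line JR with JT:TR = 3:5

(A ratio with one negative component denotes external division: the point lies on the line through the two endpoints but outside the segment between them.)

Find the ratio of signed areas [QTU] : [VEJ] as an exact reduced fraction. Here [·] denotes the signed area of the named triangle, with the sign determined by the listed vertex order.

Choose coordinates E = (0, 0), C = (1, 0), R = (0, 1), J = (5, 2).
1. V is where the line through J parallel to RE meets line CR ⇒ V = (5, -4)
2. Q lies on line EC with EQ:QC = 1:3 ⇒ Q = (1/4, 0)
3. U lies on line VC with VU:UC = -1:2 ⇒ U = (9, -8)
4. T lies on line JR with JT:TR = 3:5 ⇒ T = (25/8, 13/8)
2·[QTU] = -1191/32, 2·[VEJ] = -30
[QTU]:[VEJ] = -1191/32:-30 = 397/320

[QTU]:[VEJ] = 397/320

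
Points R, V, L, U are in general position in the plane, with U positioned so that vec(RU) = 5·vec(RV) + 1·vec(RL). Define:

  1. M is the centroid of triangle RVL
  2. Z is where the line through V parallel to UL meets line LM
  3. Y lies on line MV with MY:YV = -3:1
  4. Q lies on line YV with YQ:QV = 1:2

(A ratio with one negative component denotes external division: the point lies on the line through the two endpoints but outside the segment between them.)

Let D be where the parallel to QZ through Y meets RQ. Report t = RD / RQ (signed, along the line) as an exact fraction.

Work in coordinates with R = (0, 0), V = (1, 0), L = (0, 1), U = (5, 1).
1. M is the centroid of triangle RVL ⇒ M = (1/3, 1/3)
2. Z is where the line through V parallel to UL meets line LM ⇒ Z = (1/2, 0)
3. Y lies on line MV with MY:YV = -3:1 ⇒ Y = (4/3, -1/6)
4. Q lies on line YV with YQ:QV = 1:2 ⇒ Q = (11/9, -1/9)
through Y parallel to QZ: direction (-13/18, 1/9); meets RQ at D = (11/18, -1/18)
D = R + t·(Q−R) with t = 1/2

t = 1/2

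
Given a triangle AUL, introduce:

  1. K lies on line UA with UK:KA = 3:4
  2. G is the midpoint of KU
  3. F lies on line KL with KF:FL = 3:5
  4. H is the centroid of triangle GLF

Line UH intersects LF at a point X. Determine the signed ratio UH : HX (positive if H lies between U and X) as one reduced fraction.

UH:HX = 5

Work in coordinates with A = (0, 0), U = (1, 0), L = (0, 1).
1. K lies on line UA with UK:KA = 3:4 ⇒ K = (4/7, 0)
2. G is the midpoint of KU ⇒ G = (11/14, 0)
3. F lies on line KL with KF:FL = 3:5 ⇒ F = (5/14, 3/8)
4. H is the centroid of triangle GLF ⇒ H = (8/21, 11/24)
line UH meets LF at X = (9/35, 11/20)
H = U + t·(X−U) with t = 5/6, so UH:HX = 5/6:1/6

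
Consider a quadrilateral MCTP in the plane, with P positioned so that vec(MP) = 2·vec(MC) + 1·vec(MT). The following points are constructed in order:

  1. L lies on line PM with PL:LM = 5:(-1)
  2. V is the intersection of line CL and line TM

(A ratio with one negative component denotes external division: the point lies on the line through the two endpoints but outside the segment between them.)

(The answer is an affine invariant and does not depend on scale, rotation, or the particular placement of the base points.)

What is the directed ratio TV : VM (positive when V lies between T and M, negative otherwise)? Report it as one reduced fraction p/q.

Set M = (0, 0), C = (1, 0), T = (0, 1), P = (2, 1); any affine frame gives the same invariant.
1. L lies on line PM with PL:LM = 5:(-1) ⇒ L = (-1/2, -1/4)
2. V is the intersection of line CL and line TM ⇒ V = (0, -1/6)
V = T + t·(M−T) with t = 7/6, so TV:VM = t:(1−t) = 7/6:-1/6

TV:VM = -7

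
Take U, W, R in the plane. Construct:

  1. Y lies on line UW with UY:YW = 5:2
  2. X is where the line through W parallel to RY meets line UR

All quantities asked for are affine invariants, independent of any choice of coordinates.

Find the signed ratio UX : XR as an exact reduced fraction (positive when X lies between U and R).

UX:XR = -7/2

Assign U = (0, 0), W = (1, 0), R = (0, 1) — the answer is frame-independent, so this choice is without loss of generality.
1. Y lies on line UW with UY:YW = 5:2 ⇒ Y = (5/7, 0)
2. X is where the line through W parallel to RY meets line UR ⇒ X = (0, 7/5)
X = U + t·(R−U) with t = 7/5, so UX:XR = t:(1−t) = 7/5:-2/5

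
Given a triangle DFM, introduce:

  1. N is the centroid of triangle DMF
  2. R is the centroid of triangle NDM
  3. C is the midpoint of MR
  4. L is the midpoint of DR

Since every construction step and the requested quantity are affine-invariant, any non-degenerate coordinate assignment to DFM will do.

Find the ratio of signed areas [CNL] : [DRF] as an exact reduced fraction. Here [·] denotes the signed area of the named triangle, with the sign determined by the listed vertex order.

Set D = (0, 0), F = (1, 0), M = (0, 1); any affine frame gives the same invariant.
1. N is the centroid of triangle DMF ⇒ N = (1/3, 1/3)
2. R is the centroid of triangle NDM ⇒ R = (1/9, 4/9)
3. C is the midpoint of MR ⇒ C = (1/18, 13/18)
4. L is the midpoint of DR ⇒ L = (1/18, 2/9)
2·[CNL] = -5/36, 2·[DRF] = -4/9
[CNL]:[DRF] = -5/36:-4/9 = 5/16

[CNL]:[DRF] = 5/16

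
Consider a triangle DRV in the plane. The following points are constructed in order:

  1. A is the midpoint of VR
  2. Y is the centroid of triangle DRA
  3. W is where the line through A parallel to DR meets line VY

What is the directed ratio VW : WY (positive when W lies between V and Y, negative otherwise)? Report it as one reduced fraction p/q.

Choose coordinates D = (0, 0), R = (1, 0), V = (0, 1).
1. A is the midpoint of VR ⇒ A = (1/2, 1/2)
2. Y is the centroid of triangle DRA ⇒ Y = (1/2, 1/6)
3. W is where the line through A parallel to DR meets line VY ⇒ W = (3/10, 1/2)
W = V + t·(Y−V) with t = 3/5, so VW:WY = t:(1−t) = 3/5:2/5

VW:WY = 3/2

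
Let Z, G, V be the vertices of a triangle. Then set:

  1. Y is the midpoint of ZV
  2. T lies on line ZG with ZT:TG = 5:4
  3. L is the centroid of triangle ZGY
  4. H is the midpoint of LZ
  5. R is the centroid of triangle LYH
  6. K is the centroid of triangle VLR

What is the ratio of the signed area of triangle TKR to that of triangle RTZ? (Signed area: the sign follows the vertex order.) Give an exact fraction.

Set Z = (0, 0), G = (1, 0), V = (0, 1); any affine frame gives the same invariant.
1. Y is the midpoint of ZV ⇒ Y = (0, 1/2)
2. T lies on line ZG with ZT:TG = 5:4 ⇒ T = (5/9, 0)
3. L is the centroid of triangle ZGY ⇒ L = (1/3, 1/6)
4. H is the midpoint of LZ ⇒ H = (1/6, 1/12)
5. R is the centroid of triangle LYH ⇒ R = (1/6, 1/4)
6. K is the centroid of triangle VLR ⇒ K = (1/6, 17/36)
2·[TKR] = 7/81, 2·[RTZ] = -5/36
[TKR]:[RTZ] = 7/81:-5/36 = -28/45

[TKR]:[RTZ] = -28/45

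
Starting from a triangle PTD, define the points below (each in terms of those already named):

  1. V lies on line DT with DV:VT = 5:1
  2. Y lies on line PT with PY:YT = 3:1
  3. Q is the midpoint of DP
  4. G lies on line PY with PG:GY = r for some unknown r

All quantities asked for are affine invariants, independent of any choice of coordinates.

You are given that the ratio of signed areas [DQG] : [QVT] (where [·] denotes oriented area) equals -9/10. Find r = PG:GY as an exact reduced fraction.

Choose coordinates P = (0, 0), T = (1, 0), D = (0, 1).
1. V lies on line DT with DV:VT = 5:1 ⇒ V = (5/6, 1/6)
2. Y lies on line PT with PY:YT = 3:1 ⇒ Y = (3/4, 0)
3. Q is the midpoint of DP ⇒ Q = (0, 1/2)
4. With PG:GY = r, write λ = r/(r+1) so G = P + λ·(Y−P); G is affine-linear in λ
Every point depending on G is an affine combination of G and λ-independent points, so each such coordinate is linear in λ; the λ² term in each signed area is a multiple of (Y−P)×(Y−P) = 0, so 2·[DQG] and 2·[QVT] are each linear in λ. Evaluating at λ=0 and λ=1:
  2·[DQG] = 3/8·λ,   2·[QVT] = -1/12
So [DQG]:[QVT] = (3/8·λ) / (-1/12). Setting this equal to -9/10:
  3/8·λ = -9/10·(-1/12)  ⇒  λ = 1/5
Then r = λ/(1−λ) = (1/5)/(4/5) = 1/4. Check: with r = 1/4, G = (3/20, 0) and [DQG]:[QVT] = -9/10 as required.

r = 1/4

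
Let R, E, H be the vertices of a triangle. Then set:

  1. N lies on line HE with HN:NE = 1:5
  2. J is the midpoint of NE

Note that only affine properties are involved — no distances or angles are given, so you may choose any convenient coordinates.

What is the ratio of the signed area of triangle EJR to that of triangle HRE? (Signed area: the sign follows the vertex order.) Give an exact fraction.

Set R = (0, 0), E = (1, 0), H = (0, 1); any affine frame gives the same invariant.
1. N lies on line HE with HN:NE = 1:5 ⇒ N = (1/6, 5/6)
2. J is the midpoint of NE ⇒ J = (7/12, 5/12)
2·[EJR] = 5/12, 2·[HRE] = 1
[EJR]:[HRE] = 5/12:1 = 5/12

[EJR]:[HRE] = 5/12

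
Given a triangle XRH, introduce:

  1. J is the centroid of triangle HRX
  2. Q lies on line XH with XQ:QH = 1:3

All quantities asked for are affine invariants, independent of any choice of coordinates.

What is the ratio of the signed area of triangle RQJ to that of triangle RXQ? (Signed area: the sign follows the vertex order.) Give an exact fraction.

Work in coordinates with X = (0, 0), R = (1, 0), H = (0, 1).
1. J is the centroid of triangle HRX ⇒ J = (1/3, 1/3)
2. Q lies on line XH with XQ:QH = 1:3 ⇒ Q = (0, 1/4)
2·[RQJ] = -1/6, 2·[RXQ] = -1/4
[RQJ]:[RXQ] = -1/6:-1/4 = 2/3

[RQJ]:[RXQ] = 2/3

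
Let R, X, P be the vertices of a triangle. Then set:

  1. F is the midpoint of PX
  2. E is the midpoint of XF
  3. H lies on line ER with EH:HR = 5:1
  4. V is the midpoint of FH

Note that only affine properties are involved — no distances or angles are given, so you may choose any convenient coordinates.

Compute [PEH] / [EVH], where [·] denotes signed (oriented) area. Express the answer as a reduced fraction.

Choose coordinates R = (0, 0), X = (1, 0), P = (0, 1).
1. F is the midpoint of PX ⇒ F = (1/2, 1/2)
2. E is the midpoint of XF ⇒ E = (3/4, 1/4)
3. H lies on line ER with EH:HR = 5:1 ⇒ H = (1/8, 1/24)
4. V is the midpoint of FH ⇒ V = (5/16, 13/48)
2·[PEH] = -5/8, 2·[EVH] = 5/48
[PEH]:[EVH] = -5/8:5/48 = -6

[PEH]:[EVH] = -6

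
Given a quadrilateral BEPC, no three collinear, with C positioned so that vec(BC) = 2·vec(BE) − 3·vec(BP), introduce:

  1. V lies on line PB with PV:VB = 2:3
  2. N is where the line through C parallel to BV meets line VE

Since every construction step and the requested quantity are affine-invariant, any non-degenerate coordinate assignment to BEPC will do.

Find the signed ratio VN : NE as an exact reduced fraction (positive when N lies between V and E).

Work in coordinates with B = (0, 0), E = (1, 0), P = (0, 1), C = (2, -3).
1. V lies on line PB with PV:VB = 2:3 ⇒ V = (0, 3/5)
2. N is where the line through C parallel to BV meets line VE ⇒ N = (2, -3/5)
N = V + t·(E−V) with t = 2, so VN:NE = t:(1−t) = 2:-1

VN:NE = -2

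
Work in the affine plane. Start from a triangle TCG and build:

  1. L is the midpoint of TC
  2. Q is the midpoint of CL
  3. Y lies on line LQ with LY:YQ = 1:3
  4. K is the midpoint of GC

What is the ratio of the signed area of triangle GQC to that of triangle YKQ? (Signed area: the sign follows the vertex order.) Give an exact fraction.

Assign T = (0, 0), C = (1, 0), G = (0, 1) — the answer is frame-independent, so this choice is without loss of generality.
1. L is the midpoint of TC ⇒ L = (1/2, 0)
2. Q is the midpoint of CL ⇒ Q = (3/4, 0)
3. Y lies on line LQ with LY:YQ = 1:3 ⇒ Y = (9/16, 0)
4. K is the midpoint of GC ⇒ K = (1/2, 1/2)
2·[GQC] = 1/4, 2·[YKQ] = -3/32
[GQC]:[YKQ] = 1/4:-3/32 = -8/3

[GQC]:[YKQ] = -8/3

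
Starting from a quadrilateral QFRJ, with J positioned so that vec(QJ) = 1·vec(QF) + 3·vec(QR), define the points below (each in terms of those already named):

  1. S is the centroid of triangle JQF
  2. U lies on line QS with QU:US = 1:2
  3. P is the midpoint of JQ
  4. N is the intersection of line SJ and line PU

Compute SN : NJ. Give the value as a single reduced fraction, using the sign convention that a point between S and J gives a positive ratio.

Set Q = (0, 0), F = (1, 0), R = (0, 1), J = (1, 3); any affine frame gives the same invariant.
1. S is the centroid of triangle JQF ⇒ S = (2/3, 1)
2. U lies on line QS with QU:US = 1:2 ⇒ U = (2/9, 1/3)
3. P is the midpoint of JQ ⇒ P = (1/2, 3/2)
4. N is the intersection of line SJ and line PU ⇒ N = (4/3, 5)
N = S + t·(J−S) with t = 2, so SN:NJ = t:(1−t) = 2:-1

SN:NJ = -2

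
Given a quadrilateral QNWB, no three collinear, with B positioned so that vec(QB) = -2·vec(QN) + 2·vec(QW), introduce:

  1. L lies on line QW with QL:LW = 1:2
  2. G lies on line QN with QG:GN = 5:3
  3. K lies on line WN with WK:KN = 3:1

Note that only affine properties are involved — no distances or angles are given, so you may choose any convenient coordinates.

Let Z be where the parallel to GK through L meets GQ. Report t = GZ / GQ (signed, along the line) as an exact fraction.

t = 19/15

Assign Q = (0, 0), N = (1, 0), W = (0, 1), B = (-2, 2) — the answer is frame-independent, so this choice is without loss of generality.
1. L lies on line QW with QL:LW = 1:2 ⇒ L = (0, 1/3)
2. G lies on line QN with QG:GN = 5:3 ⇒ G = (5/8, 0)
3. K lies on line WN with WK:KN = 3:1 ⇒ K = (3/4, 1/4)
through L parallel to GK: direction (1/8, 1/4); meets GQ at Z = (-1/6, 0)
Z = G + t·(Q−G) with t = 19/15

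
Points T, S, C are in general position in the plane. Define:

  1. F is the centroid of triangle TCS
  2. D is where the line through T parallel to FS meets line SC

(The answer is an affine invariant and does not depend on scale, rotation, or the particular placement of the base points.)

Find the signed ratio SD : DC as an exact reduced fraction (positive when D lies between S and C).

SD:DC = -1/2

Assign T = (0, 0), S = (1, 0), C = (0, 1) — the answer is frame-independent, so this choice is without loss of generality.
1. F is the centroid of triangle TCS ⇒ F = (1/3, 1/3)
2. D is where the line through T parallel to FS meets line SC ⇒ D = (2, -1)
D = S + t·(C−S) with t = -1, so SD:DC = t:(1−t) = -1:2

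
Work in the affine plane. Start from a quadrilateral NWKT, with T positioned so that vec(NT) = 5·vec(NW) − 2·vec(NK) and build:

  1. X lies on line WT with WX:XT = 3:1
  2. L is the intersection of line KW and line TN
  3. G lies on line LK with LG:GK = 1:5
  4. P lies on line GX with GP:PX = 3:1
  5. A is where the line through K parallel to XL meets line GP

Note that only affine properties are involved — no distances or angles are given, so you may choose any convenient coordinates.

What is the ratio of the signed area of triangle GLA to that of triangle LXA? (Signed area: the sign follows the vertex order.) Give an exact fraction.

[GLA]:[LXA] = -5/6

Choose coordinates N = (0, 0), W = (1, 0), K = (0, 1), T = (5, -2).
1. X lies on line WT with WX:XT = 3:1 ⇒ X = (4, -3/2)
2. L is the intersection of line KW and line TN ⇒ L = (5/3, -2/3)
3. G lies on line LK with LG:GK = 1:5 ⇒ G = (25/18, -7/18)
4. P lies on line GX with GP:PX = 3:1 ⇒ P = (241/72, -11/9)
5. A is where the line through K parallel to XL meets line GP ⇒ A = (-35/3, 31/6)
2·[GLA] = -25/12, 2·[LXA] = 5/2
[GLA]:[LXA] = -25/12:5/2 = -5/6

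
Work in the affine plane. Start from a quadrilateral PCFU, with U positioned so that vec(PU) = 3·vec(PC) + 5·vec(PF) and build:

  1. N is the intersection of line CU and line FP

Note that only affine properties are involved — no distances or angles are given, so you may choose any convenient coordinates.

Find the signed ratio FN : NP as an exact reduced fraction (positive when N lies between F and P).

Work in coordinates with P = (0, 0), C = (1, 0), F = (0, 1), U = (3, 5).
1. N is the intersection of line CU and line FP ⇒ N = (0, -5/2)
N = F + t·(P−F) with t = 7/2, so FN:NP = t:(1−t) = 7/2:-5/2

FN:NP = -7/5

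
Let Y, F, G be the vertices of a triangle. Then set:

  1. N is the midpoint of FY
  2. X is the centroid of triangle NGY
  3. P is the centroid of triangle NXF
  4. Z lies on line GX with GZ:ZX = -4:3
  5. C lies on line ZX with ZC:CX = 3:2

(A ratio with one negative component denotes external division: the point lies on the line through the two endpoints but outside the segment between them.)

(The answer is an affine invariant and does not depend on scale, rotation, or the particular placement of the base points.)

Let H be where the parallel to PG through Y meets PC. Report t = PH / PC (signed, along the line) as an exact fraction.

t = 25/22

Work in coordinates with Y = (0, 0), F = (1, 0), G = (0, 1).
1. N is the midpoint of FY ⇒ N = (1/2, 0)
2. X is the centroid of triangle NGY ⇒ X = (1/6, 1/3)
3. P is the centroid of triangle NXF ⇒ P = (5/9, 1/9)
4. Z lies on line GX with GZ:ZX = -4:3 ⇒ Z = (2/3, -5/3)
5. C lies on line ZX with ZC:CX = 3:2 ⇒ C = (11/30, -7/15)
through Y parallel to PG: direction (-5/9, 8/9); meets PC at H = (15/44, -6/11)
H = P + t·(C−P) with t = 25/22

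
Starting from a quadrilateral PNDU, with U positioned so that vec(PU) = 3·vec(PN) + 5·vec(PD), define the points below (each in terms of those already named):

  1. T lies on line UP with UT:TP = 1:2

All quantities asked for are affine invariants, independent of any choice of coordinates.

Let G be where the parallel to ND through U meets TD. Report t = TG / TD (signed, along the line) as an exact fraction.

t = -8/13

Choose coordinates P = (0, 0), N = (1, 0), D = (0, 1), U = (3, 5).
1. T lies on line UP with UT:TP = 1:2 ⇒ T = (2, 10/3)
through U parallel to ND: direction (-1, 1); meets TD at G = (42/13, 62/13)
G = T + t·(D−T) with t = -8/13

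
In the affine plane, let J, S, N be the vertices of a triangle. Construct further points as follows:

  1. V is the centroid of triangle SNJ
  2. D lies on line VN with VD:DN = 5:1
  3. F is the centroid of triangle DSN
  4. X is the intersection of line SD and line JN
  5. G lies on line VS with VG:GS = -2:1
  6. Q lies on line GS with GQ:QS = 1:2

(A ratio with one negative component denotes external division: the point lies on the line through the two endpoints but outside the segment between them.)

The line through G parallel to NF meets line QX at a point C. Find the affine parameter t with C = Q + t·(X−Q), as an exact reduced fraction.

Set J = (0, 0), S = (1, 0), N = (0, 1); any affine frame gives the same invariant.
1. V is the centroid of triangle SNJ ⇒ V = (1/3, 1/3)
2. D lies on line VN with VD:DN = 5:1 ⇒ D = (1/18, 8/9)
3. F is the centroid of triangle DSN ⇒ F = (19/54, 17/27)
4. X is the intersection of line SD and line JN ⇒ X = (0, 16/17)
5. G lies on line VS with VG:GS = -2:1 ⇒ G = (5/3, -1/3)
6. Q lies on line GS with GQ:QS = 1:2 ⇒ Q = (13/9, -2/9)
through G parallel to NF: direction (19/54, -10/27); meets QX at C = (2015/1038, -323/519)
C = Q + t·(X−Q) with t = -119/346

t = -119/346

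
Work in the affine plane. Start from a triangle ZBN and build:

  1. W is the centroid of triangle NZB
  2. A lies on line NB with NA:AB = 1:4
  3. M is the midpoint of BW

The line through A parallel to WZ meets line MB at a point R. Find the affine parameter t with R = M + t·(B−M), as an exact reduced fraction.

t = -11/5

Set Z = (0, 0), B = (1, 0), N = (0, 1); any affine frame gives the same invariant.
1. W is the centroid of triangle NZB ⇒ W = (1/3, 1/3)
2. A lies on line NB with NA:AB = 1:4 ⇒ A = (1/5, 4/5)
3. M is the midpoint of BW ⇒ M = (2/3, 1/6)
through A parallel to WZ: direction (-1/3, -1/3); meets MB at R = (-1/15, 8/15)
R = M + t·(B−M) with t = -11/5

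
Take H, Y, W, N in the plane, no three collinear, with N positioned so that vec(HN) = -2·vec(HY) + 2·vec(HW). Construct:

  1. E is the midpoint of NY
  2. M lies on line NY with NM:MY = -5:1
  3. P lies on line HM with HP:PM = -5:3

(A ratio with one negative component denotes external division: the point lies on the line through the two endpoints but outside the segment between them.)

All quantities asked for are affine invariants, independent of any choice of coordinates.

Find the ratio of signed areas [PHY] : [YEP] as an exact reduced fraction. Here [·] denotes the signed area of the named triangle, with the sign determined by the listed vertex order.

[PHY]:[YEP] = 5/6

Choose coordinates H = (0, 0), Y = (1, 0), W = (0, 1), N = (-2, 2).
1. E is the midpoint of NY ⇒ E = (-1/2, 1)
2. M lies on line NY with NM:MY = -5:1 ⇒ M = (7/4, -1/2)
3. P lies on line HM with HP:PM = -5:3 ⇒ P = (35/8, -5/4)
2·[PHY] = -5/4, 2·[YEP] = -3/2
[PHY]:[YEP] = -5/4:-3/2 = 5/6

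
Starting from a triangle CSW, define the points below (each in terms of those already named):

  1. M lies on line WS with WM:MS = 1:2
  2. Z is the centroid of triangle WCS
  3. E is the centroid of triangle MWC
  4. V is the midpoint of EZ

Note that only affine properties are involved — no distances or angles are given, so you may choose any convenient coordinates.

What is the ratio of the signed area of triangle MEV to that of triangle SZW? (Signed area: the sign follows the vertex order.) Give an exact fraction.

Work in coordinates with C = (0, 0), S = (1, 0), W = (0, 1).
1. M lies on line WS with WM:MS = 1:2 ⇒ M = (1/3, 2/3)
2. Z is the centroid of triangle WCS ⇒ Z = (1/3, 1/3)
3. E is the centroid of triangle MWC ⇒ E = (1/9, 5/9)
4. V is the midpoint of EZ ⇒ V = (2/9, 4/9)
2·[MEV] = 1/27, 2·[SZW] = -1/3
[MEV]:[SZW] = 1/27:-1/3 = -1/9

[MEV]:[SZW] = -1/9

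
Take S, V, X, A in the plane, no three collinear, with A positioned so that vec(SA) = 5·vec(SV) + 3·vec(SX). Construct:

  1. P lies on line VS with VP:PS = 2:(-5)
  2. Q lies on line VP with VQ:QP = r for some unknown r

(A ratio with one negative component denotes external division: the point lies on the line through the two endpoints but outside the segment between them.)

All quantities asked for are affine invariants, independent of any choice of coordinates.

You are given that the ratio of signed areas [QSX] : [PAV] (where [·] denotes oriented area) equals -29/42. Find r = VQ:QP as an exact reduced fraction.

Choose coordinates S = (0, 0), V = (1, 0), X = (0, 1), A = (5, 3).
1. P lies on line VS with VP:PS = 2:(-5) ⇒ P = (5/3, 0)
2. With VQ:QP = r, write λ = r/(r+1) so Q = V + λ·(P−V); Q is affine-linear in λ
Every point depending on Q is an affine combination of Q and λ-independent points, so each such coordinate is linear in λ; the λ² term in each signed area is a multiple of (P−V)×(P−V) = 0, so 2·[QSX] and 2·[PAV] are each linear in λ. Evaluating at λ=0 and λ=1:
  2·[QSX] = -2/3·λ − 1,   2·[PAV] = 2
So [QSX]:[PAV] = (-2/3·λ − 1) / (2). Setting this equal to -29/42:
  -2/3·λ − 1 = -29/42·(2)  ⇒  λ = 4/7
Then r = λ/(1−λ) = (4/7)/(3/7) = 4/3. Check: with r = 4/3, Q = (29/21, 0) and [QSX]:[PAV] = -29/42 as required.

r = 4/3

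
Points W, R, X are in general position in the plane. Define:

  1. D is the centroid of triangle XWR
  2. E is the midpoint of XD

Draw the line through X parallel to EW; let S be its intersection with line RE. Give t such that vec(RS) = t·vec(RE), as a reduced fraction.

Work in coordinates with W = (0, 0), R = (1, 0), X = (0, 1).
1. D is the centroid of triangle XWR ⇒ D = (1/3, 1/3)
2. E is the midpoint of XD ⇒ E = (1/6, 2/3)
through X parallel to EW: direction (-1/6, -2/3); meets RE at S = (-1/24, 5/6)
S = R + t·(E−R) with t = 5/4

t = 5/4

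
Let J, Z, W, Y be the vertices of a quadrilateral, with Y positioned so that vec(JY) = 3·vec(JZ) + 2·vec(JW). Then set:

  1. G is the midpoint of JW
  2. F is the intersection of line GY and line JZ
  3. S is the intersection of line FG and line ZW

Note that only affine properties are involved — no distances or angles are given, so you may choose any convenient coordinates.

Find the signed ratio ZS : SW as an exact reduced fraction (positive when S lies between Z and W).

Work in coordinates with J = (0, 0), Z = (1, 0), W = (0, 1), Y = (3, 2).
1. G is the midpoint of JW ⇒ G = (0, 1/2)
2. F is the intersection of line GY and line JZ ⇒ F = (-1, 0)
3. S is the intersection of line FG and line ZW ⇒ S = (1/3, 2/3)
S = Z + t·(W−Z) with t = 2/3, so ZS:SW = t:(1−t) = 2/3:1/3

ZS:SW = 2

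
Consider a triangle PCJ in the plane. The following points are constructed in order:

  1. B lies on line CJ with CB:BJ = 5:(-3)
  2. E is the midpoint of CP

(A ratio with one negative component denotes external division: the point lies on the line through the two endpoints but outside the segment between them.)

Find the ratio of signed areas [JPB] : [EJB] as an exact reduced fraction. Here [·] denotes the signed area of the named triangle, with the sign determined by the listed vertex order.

[JPB]:[EJB] = -2

Assign P = (0, 0), C = (1, 0), J = (0, 1) — the answer is frame-independent, so this choice is without loss of generality.
1. B lies on line CJ with CB:BJ = 5:(-3) ⇒ B = (-3/2, 5/2)
2. E is the midpoint of CP ⇒ E = (1/2, 0)
2·[JPB] = -3/2, 2·[EJB] = 3/4
[JPB]:[EJB] = -3/2:3/4 = -2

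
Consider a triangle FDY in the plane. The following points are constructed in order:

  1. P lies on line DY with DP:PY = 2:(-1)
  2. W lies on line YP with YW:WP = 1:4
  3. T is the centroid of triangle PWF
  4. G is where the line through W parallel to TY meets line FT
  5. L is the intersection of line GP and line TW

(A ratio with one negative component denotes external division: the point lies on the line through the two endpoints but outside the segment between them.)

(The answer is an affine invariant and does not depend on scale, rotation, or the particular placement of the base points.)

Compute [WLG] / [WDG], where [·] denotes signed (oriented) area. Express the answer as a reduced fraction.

[WLG]:[WDG] = 2/15

Choose coordinates F = (0, 0), D = (1, 0), Y = (0, 1).
1. P lies on line DY with DP:PY = 2:(-1) ⇒ P = (-1, 2)
2. W lies on line YP with YW:WP = 1:4 ⇒ W = (-1/5, 6/5)
3. T is the centroid of triangle PWF ⇒ T = (-2/5, 16/15)
4. G is where the line through W parallel to TY meets line FT ⇒ G = (-7/15, 56/45)
5. L is the intersection of line GP and line TW ⇒ L = (-9/25, 82/75)
2·[WLG] = -8/225, 2·[WDG] = -4/15
[WLG]:[WDG] = -8/225:-4/15 = 2/15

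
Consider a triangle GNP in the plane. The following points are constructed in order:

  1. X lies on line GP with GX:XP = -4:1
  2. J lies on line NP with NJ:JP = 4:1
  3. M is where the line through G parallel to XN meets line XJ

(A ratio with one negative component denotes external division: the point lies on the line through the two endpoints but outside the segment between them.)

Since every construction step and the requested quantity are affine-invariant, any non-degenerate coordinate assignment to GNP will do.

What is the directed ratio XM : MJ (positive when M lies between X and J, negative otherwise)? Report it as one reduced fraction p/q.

XM:MJ = -5/4

Work in coordinates with G = (0, 0), N = (1, 0), P = (0, 1).
1. X lies on line GP with GX:XP = -4:1 ⇒ X = (0, 4/3)
2. J lies on line NP with NJ:JP = 4:1 ⇒ J = (1/5, 4/5)
3. M is where the line through G parallel to XN meets line XJ ⇒ M = (1, -4/3)
M = X + t·(J−X) with t = 5, so XM:MJ = t:(1−t) = 5:-4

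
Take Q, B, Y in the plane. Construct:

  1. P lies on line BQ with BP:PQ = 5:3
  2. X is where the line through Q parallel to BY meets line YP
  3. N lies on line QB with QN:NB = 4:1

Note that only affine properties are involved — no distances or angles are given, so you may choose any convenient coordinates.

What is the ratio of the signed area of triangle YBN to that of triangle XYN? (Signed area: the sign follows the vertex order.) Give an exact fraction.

[YBN]:[XYN] = 5/17

Work in coordinates with Q = (0, 0), B = (1, 0), Y = (0, 1).
1. P lies on line BQ with BP:PQ = 5:3 ⇒ P = (3/8, 0)
2. X is where the line through Q parallel to BY meets line YP ⇒ X = (3/5, -3/5)
3. N lies on line QB with QN:NB = 4:1 ⇒ N = (4/5, 0)
2·[YBN] = -1/5, 2·[XYN] = -17/25
[YBN]:[XYN] = -1/5:-17/25 = 5/17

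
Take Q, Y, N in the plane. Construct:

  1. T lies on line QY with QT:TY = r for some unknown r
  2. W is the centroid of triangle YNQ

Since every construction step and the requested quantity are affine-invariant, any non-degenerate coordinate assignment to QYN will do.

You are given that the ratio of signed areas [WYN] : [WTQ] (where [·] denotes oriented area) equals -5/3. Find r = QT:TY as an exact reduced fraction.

r = 3/2

Set Q = (0, 0), Y = (1, 0), N = (0, 1); any affine frame gives the same invariant.
1. With QT:TY = r, write λ = r/(r+1) so T = Q + λ·(Y−Q); T is affine-linear in λ
2. W is the centroid of triangle YNQ ⇒ W = (1/3, 1/3)
Every point depending on T is an affine combination of T and λ-independent points, so each such coordinate is linear in λ; the λ² term in each signed area is a multiple of (Y−Q)×(Y−Q) = 0, so 2·[WYN] and 2·[WTQ] are each linear in λ. Evaluating at λ=0 and λ=1:
  2·[WYN] = 1/3,   2·[WTQ] = -1/3·λ
So [WYN]:[WTQ] = (1/3) / (-1/3·λ). Setting this equal to -5/3:
  1/3 = -5/3·(-1/3·λ)  ⇒  λ = 3/5
Then r = λ/(1−λ) = (3/5)/(2/5) = 3/2. Check: with r = 3/2, T = (3/5, 0) and [WYN]:[WTQ] = -5/3 as required.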